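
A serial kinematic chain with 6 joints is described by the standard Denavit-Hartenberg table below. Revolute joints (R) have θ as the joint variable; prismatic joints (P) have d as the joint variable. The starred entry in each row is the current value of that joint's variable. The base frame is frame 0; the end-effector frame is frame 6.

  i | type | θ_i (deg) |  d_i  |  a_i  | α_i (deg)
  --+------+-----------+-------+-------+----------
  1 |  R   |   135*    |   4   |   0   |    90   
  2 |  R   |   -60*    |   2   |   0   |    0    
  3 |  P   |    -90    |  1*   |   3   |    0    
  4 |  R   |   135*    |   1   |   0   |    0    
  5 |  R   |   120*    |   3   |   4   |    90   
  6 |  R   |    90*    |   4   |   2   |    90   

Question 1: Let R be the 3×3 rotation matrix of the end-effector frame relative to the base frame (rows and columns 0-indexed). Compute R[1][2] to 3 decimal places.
End-effector z-axis (col 2 of R) = (0.1830,-0.1830,0.9659)
R[1][2] = -0.1830

-0.183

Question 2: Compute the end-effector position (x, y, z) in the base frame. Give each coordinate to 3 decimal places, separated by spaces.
6.201 6.527 7.399

after link 1: o_1 = (0.0000, 0.0000, 4.0000)
after link 2: o_2 = (1.4142, 1.4142, 4.0000)
after link 3: o_3 = (3.9584, 0.2842, 2.5000)
after link 4: o_4 = (4.6655, 0.9913, 2.5000)
after link 5: o_5 = (7.5189, 2.3806, 6.3637)
after link 6: o_6 = (6.2011, 6.5268, 7.3990)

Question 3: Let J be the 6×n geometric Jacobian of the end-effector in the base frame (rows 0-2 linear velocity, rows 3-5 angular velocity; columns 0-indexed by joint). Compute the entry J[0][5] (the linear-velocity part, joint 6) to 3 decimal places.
-0.366

axis z_5 = (-0.6830,0.6830,0.2588); lever o_n−o_5 = (-1.3178,4.1463,1.0353)
cross product → J_v[:, 5] = (-0.3660,0.3660,-1.9319)
J_ω[:, 5] = z_5
entry J[0][5] = -0.3660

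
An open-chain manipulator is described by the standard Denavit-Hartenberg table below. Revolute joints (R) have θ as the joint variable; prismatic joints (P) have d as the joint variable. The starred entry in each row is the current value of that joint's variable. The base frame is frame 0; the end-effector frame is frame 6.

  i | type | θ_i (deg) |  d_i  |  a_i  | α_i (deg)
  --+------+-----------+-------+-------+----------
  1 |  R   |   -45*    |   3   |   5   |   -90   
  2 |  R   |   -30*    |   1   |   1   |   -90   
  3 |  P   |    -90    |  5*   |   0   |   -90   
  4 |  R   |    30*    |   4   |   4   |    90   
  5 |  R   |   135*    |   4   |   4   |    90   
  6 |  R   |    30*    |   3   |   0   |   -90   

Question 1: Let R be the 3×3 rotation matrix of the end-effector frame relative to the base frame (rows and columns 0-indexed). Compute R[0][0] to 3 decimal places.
0.438

End-effector x-axis (col 0 of R) = (0.4381,-0.8346,-0.3340)
R[0][0] = 0.4381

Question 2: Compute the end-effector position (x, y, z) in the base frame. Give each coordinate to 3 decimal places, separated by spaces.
after link 1: o_1 = (3.5355, -3.5355, 3.0000)
after link 2: o_2 = (4.8550, -3.4408, 3.5000)
after link 3: o_3 = (6.6228, -5.2086, -0.8301)
after link 4: o_4 = (10.8147, -4.5015, 2.9019)
after link 5: o_5 = (13.9536, -8.2761, 0.0914)
after link 6: o_6 = (16.1767, -7.9011, 2.0706)

16.177 -7.901 2.071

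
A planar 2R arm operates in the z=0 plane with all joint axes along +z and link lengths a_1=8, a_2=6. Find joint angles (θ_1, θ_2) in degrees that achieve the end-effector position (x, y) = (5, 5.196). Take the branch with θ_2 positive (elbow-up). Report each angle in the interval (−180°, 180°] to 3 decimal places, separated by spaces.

cos θ_2 = (51.9984−8²−6²)/(2·8·6) = -0.5000; θ_2 = 120.0011° (elbow-up)
β = atan2(5.1960,5.0000) = 46.1013°; ψ = atan2(5.1961,4.9999) = 46.1024°
θ_1 = β − ψ = -0.0011°

-0.001 120.001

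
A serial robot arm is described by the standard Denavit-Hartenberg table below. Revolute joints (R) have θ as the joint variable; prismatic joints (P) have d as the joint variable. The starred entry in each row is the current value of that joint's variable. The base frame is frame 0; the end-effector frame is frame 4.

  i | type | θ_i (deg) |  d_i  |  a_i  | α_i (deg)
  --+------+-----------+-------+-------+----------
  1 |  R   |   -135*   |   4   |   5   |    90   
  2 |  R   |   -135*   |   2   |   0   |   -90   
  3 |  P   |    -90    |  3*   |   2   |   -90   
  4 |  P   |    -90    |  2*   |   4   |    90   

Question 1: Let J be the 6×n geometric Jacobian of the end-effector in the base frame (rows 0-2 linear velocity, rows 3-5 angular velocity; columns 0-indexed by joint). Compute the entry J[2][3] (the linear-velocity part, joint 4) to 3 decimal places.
prismatic axis z_3 = (0.5000,0.5000,-0.7071)
J_v[:, 3] = z_3; J_ω[:, 3] = (0,0,0)
entry J[2][3] = -0.7071

-0.707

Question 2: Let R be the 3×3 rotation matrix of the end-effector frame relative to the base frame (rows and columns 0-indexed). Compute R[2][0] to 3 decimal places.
-0.707

End-effector x-axis (col 0 of R) = (-0.5000,-0.5000,-0.7071)
R[2][0] = -0.7071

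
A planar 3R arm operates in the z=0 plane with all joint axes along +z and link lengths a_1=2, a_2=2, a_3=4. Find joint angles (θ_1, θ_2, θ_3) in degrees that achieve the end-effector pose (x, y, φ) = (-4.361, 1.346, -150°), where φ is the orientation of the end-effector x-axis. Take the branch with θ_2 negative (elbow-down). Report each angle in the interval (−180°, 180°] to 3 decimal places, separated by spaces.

wrist centre = target − a_3·(cos φ, sin φ) = (-0.8969, 3.3460)
cos θ_2 = (12.0001−2²−2²)/(2·2·2) = 0.5000; θ_2 = -59.9988° (elbow-down)
β = atan2(3.3460,-0.8969) = 105.0054°; ψ = atan2(-1.7320,3.0000) = -29.9994°
θ_1 = β − ψ = 135.0048°
θ_3 = φ − θ_1 − θ_2 = 134.9940° (wrapped to (-180°,180°])

135.005 -59.999 134.994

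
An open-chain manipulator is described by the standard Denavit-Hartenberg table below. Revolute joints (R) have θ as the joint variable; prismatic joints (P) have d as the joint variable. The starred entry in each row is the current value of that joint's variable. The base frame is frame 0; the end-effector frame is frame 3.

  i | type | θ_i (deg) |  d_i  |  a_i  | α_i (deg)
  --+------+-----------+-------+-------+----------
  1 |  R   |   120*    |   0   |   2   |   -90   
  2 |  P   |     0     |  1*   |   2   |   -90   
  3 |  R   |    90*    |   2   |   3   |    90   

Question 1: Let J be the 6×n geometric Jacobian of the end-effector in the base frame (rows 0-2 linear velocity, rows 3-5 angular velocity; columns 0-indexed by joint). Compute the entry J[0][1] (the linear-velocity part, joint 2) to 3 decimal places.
-0.866

prismatic axis z_1 = (-0.8660,-0.5000,0.0000)
J_v[:, 1] = z_1; J_ω[:, 1] = (0,0,0)
entry J[0][1] = -0.8660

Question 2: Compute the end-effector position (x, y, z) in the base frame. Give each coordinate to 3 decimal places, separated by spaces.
-0.268 4.464 -2.000

after link 1: o_1 = (-1.0000, 1.7321, 0.0000)
after link 2: o_2 = (-2.8660, 2.9641, 0.0000)
after link 3: o_3 = (-0.2679, 4.4641, -2.0000)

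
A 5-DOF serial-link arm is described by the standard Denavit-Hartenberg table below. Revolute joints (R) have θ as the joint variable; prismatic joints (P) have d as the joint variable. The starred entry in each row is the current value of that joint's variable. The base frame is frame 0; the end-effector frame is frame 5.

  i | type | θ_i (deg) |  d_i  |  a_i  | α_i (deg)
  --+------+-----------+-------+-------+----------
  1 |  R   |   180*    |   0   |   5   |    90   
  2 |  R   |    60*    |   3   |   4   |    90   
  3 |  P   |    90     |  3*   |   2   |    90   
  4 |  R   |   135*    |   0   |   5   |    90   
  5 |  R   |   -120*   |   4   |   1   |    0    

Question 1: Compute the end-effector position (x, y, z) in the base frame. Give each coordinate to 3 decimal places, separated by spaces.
after link 1: o_1 = (-5.0000, 0.0000, 0.0000)
after link 2: o_2 = (-7.0000, 3.0000, 3.4641)
after link 3: o_3 = (-9.5981, 5.0000, 1.9641)
after link 4: o_4 = (-12.6599, 1.4645, 0.1963)
after link 5: o_5 = (-14.3702, 4.6464, -1.7911)

-14.370 4.646 -1.791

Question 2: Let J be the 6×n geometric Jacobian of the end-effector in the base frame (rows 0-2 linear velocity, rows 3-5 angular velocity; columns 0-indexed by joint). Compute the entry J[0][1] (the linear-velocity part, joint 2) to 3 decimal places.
axis z_1 = (0.0000,1.0000,0.0000); lever o_n−o_1 = (-9.3702,4.6464,-1.7911)
cross product → J_v[:, 1] = (-1.7911,-0.0000,9.3702)
J_ω[:, 1] = z_1
entry J[0][1] = -1.7911

-1.791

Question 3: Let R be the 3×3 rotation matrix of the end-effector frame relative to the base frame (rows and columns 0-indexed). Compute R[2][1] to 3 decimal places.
End-effector y-axis (col 1 of R) = (-0.2803,-0.6124,-0.7392)
R[2][1] = -0.7392

-0.739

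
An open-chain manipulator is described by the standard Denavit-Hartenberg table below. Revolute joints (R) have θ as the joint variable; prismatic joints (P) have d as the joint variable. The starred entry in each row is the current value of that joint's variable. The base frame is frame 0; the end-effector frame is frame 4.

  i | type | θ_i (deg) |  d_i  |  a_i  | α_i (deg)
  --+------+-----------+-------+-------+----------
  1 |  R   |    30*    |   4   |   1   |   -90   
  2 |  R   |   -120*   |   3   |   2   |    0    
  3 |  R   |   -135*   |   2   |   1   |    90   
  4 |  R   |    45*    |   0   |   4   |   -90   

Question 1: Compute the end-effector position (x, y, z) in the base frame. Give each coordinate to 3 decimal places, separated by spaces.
after link 1: o_1 = (0.8660, 0.5000, 4.0000)
after link 2: o_2 = (-1.5000, 2.5981, 5.7321)
after link 3: o_3 = (-2.7241, 4.2007, 4.7661)
after link 4: o_4 = (-4.7723, 6.2842, 2.0341)

-4.772 6.284 2.034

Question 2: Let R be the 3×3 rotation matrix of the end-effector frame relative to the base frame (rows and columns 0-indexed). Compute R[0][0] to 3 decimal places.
End-effector x-axis (col 0 of R) = (-0.5120,0.5209,-0.6830)
R[0][0] = -0.5120

-0.512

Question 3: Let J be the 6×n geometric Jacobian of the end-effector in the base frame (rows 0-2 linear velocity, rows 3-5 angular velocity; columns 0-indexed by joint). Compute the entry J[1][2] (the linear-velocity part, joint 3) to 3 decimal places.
axis z_2 = (-0.5000,0.8660,0.0000); lever o_n−o_2 = (-3.2723,3.6861,-3.6980)
cross product → J_v[:, 2] = (-3.2025,-1.8490,0.9909)
J_ω[:, 2] = z_2
entry J[1][2] = -1.8490

-1.849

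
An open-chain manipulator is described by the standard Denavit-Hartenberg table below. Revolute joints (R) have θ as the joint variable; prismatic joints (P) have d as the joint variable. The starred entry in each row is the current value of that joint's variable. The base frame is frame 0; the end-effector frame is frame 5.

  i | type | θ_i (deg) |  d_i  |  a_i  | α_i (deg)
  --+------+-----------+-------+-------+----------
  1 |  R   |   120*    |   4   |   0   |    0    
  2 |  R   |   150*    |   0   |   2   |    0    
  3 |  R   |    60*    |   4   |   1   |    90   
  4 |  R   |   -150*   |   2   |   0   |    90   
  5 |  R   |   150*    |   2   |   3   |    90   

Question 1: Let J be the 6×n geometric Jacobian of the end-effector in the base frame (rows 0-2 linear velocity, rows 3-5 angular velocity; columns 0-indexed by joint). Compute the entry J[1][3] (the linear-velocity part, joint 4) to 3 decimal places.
1.516

axis z_3 = (-0.5000,-0.8660,0.0000); lever o_n−o_3 = (-0.6675,-3.6561,3.0311)
cross product → J_v[:, 3] = (-2.6250,1.5155,1.2500)
J_ω[:, 3] = z_3
entry J[1][3] = 1.5155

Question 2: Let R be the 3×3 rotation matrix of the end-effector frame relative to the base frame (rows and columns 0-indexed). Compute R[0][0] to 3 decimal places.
End-effector x-axis (col 0 of R) = (0.3995,-0.8080,0.4330)
R[0][0] = 0.3995

0.400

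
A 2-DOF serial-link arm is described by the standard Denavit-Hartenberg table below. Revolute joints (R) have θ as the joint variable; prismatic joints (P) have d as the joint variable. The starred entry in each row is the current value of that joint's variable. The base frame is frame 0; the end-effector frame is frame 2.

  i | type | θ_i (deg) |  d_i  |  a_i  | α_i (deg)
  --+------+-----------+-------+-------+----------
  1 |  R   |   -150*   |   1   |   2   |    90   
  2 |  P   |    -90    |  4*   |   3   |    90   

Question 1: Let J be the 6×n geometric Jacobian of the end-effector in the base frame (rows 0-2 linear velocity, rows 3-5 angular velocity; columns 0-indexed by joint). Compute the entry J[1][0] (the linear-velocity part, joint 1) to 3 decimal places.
-3.732

axis z_0 = ẑ; lever o_n−o_0 = (-3.7321,2.4641,-2.0000)
cross product → J_v[:, 0] = (-2.4641,-3.7321,0.0000)
J_ω[:, 0] = z_0
entry J[1][0] = -3.7321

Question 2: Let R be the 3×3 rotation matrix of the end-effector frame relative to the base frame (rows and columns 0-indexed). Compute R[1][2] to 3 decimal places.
0.500

End-effector z-axis (col 2 of R) = (0.8660,0.5000,-0.0000)
R[1][2] = 0.5000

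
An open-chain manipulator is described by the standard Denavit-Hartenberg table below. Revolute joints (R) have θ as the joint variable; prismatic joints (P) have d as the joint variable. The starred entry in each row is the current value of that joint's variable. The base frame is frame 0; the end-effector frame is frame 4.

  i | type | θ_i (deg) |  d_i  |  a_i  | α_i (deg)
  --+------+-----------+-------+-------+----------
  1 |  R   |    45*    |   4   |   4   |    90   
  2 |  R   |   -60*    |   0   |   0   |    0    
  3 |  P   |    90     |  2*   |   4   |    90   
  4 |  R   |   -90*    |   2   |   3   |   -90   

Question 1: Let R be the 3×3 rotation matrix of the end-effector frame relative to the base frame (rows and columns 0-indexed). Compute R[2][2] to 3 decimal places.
0.500

End-effector z-axis (col 2 of R) = (0.6124,0.6124,0.5000)
R[2][2] = 0.5000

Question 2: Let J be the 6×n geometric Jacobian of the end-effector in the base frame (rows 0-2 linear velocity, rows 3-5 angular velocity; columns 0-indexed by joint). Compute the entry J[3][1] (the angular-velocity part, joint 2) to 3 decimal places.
0.707

axis z_1 = (0.7071,-0.7071,0.0000); lever o_n−o_1 = (2.4495,3.8637,0.2679)
cross product → J_v[:, 1] = (-0.1895,-0.1895,4.4641)
J_ω[:, 1] = z_1
entry J[3][1] = 0.7071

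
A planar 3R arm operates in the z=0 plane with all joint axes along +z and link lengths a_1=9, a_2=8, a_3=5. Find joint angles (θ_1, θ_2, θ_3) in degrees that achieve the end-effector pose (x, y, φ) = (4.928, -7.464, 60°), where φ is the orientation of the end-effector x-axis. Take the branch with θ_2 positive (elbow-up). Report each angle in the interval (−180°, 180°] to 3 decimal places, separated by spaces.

-120.001 90.001 90.000

wrist centre = target − a_3·(cos φ, sin φ) = (2.4280, -11.7941)
cos θ_2 = (144.9966−9²−8²)/(2·9·8) = -0.0000; θ_2 = 90.0013° (elbow-up)
β = atan2(-11.7941,2.4280) = -78.3673°; ψ = atan2(8.0000,8.9998) = 41.6341°
θ_1 = β − ψ = -120.0014°
θ_3 = φ − θ_1 − θ_2 = 90.0001° (wrapped to (-180°,180°])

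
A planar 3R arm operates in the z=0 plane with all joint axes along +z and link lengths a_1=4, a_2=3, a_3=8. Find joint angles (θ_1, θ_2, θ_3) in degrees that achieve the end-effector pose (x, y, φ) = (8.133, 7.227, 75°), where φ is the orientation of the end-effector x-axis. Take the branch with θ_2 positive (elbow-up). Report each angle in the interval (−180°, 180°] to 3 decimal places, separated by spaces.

wrist centre = target − a_3·(cos φ, sin φ) = (6.0624, -0.5004)
cos θ_2 = (37.0037−4²−3²)/(2·4·3) = 0.5002; θ_2 = 59.9899° (elbow-up)
β = atan2(-0.5004,6.0624) = -4.7186°; ψ = atan2(2.5978,5.5005) = 25.2809°
θ_1 = β − ψ = -29.9995°
θ_3 = φ − θ_1 − θ_2 = 45.0096° (wrapped to (-180°,180°])

-29.999 59.990 45.010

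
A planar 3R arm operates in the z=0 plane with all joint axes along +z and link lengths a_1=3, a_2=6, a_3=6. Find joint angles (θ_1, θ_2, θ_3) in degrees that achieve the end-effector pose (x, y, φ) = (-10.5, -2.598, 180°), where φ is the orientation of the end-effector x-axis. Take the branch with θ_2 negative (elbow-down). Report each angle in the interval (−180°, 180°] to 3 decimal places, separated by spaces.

wrist centre = target − a_3·(cos φ, sin φ) = (-4.5000, -2.5980)
cos θ_2 = (26.9996−3²−6²)/(2·3·6) = -0.5000; θ_2 = -120.0007° (elbow-down)
β = atan2(-2.5980,-4.5000) = -150.0007°; ψ = atan2(-5.1961,-0.0001) = -90.0007°
θ_1 = β − ψ = -60.0000°
θ_3 = φ − θ_1 − θ_2 = 0.0007° (wrapped to (-180°,180°])

-60.000 -120.001 0.001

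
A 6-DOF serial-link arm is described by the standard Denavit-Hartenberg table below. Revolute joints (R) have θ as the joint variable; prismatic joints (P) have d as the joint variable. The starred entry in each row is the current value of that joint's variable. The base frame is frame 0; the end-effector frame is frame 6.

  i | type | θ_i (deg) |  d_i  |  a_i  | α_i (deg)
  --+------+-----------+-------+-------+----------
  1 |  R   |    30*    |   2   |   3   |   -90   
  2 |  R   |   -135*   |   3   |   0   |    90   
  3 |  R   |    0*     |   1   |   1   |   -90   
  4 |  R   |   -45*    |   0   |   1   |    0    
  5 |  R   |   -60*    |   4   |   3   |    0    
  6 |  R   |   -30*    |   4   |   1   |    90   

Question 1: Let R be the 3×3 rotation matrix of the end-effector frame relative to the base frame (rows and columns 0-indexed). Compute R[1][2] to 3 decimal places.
End-effector z-axis (col 2 of R) = (0.8660,0.5000,-0.0000)
R[1][2] = 0.5000

0.500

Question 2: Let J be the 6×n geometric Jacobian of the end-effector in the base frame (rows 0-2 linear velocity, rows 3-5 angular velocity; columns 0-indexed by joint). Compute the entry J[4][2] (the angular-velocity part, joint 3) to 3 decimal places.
-0.354

axis z_2 = (-0.6124,-0.3536,-0.7071); lever o_n−o_2 = (-7.3898,4.9711,-3.5981)
cross product → J_v[:, 2] = (4.7872,3.0220,-5.6569)
J_ω[:, 2] = z_2
entry J[4][2] = -0.3536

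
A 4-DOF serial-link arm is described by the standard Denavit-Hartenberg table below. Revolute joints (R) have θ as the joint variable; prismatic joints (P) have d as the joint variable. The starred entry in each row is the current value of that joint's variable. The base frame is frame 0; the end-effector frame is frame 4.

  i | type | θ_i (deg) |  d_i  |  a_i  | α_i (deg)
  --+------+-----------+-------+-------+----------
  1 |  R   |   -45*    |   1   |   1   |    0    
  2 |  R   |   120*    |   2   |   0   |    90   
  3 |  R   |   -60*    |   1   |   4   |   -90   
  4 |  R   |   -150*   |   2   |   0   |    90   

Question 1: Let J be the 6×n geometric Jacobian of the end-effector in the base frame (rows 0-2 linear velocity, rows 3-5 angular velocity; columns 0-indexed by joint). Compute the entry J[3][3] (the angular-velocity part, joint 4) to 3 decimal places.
axis z_3 = (0.2241,0.8365,0.5000); lever o_n−o_3 = (0.4483,1.6730,1.0000)
cross product → J_v[:, 3] = (0.0000,-0.0000,0.0000)
J_ω[:, 3] = z_3
entry J[3][3] = 0.2241

0.224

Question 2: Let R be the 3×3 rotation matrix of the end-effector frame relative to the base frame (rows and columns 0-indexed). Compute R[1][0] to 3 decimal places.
End-effector x-axis (col 0 of R) = (0.3709,-0.5477,0.7500)
R[1][0] = -0.5477

-0.548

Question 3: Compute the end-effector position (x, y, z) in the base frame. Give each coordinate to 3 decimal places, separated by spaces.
2.639 2.639 0.536

after link 1: o_1 = (0.7071, -0.7071, 1.0000)
after link 2: o_2 = (0.7071, -0.7071, 3.0000)
after link 3: o_3 = (2.1907, 0.9659, -0.4641)
after link 4: o_4 = (2.6390, 2.6390, 0.5359)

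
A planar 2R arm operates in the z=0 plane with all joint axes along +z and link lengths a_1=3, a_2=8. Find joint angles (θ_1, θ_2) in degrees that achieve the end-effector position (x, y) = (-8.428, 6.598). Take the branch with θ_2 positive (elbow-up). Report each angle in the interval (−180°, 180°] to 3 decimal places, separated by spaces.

119.992 30.011

cos θ_2 = (114.5648−3²−8²)/(2·3·8) = 0.8659; θ_2 = 30.0106° (elbow-up)
β = atan2(6.5980,-8.4280) = 141.9438°; ψ = atan2(4.0013,9.9275) = 21.9520°
θ_1 = β − ψ = 119.9918°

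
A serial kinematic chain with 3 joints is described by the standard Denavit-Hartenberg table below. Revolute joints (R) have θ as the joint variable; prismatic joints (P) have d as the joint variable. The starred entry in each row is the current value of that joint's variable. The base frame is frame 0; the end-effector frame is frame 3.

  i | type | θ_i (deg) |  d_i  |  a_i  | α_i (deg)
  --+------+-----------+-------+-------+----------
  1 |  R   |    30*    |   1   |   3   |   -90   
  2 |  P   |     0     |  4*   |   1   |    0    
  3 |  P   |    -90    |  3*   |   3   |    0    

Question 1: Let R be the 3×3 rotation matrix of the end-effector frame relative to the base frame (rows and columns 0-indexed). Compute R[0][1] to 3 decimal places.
End-effector y-axis (col 1 of R) = (0.8660,0.5000,-0.0000)
R[0][1] = 0.8660

0.866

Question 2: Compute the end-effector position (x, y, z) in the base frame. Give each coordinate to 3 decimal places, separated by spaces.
after link 1: o_1 = (2.5981, 1.5000, 1.0000)
after link 2: o_2 = (1.4641, 5.4641, 1.0000)
after link 3: o_3 = (-0.0359, 8.0622, 4.0000)

-0.036 8.062 4.000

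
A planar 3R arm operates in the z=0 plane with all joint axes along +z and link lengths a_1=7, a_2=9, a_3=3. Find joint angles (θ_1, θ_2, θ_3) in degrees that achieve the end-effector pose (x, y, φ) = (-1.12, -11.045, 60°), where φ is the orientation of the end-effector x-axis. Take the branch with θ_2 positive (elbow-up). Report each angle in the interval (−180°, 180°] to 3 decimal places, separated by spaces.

-134.999 60.001 134.998

wrist centre = target − a_3·(cos φ, sin φ) = (-2.6200, -13.6431)
cos θ_2 = (192.9979−7²−9²)/(2·7·9) = 0.5000; θ_2 = 60.0011° (elbow-up)
β = atan2(-13.6431,-2.6200) = -100.8707°; ψ = atan2(7.7943,11.4999) = 34.1284°
θ_1 = β − ψ = -134.9991°
θ_3 = φ − θ_1 − θ_2 = 134.9980° (wrapped to (-180°,180°])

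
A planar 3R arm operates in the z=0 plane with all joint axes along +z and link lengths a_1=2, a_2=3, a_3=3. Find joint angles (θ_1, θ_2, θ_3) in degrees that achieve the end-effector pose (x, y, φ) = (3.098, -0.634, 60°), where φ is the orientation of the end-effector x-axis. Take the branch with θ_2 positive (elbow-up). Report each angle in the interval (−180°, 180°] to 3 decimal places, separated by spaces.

wrist centre = target − a_3·(cos φ, sin φ) = (1.5980, -3.2321)
cos θ_2 = (12.9999−2²−3²)/(2·2·3) = -0.0000; θ_2 = 90.0004° (elbow-up)
β = atan2(-3.2321,1.5980) = -63.6913°; ψ = atan2(3.0000,2.0000) = 56.3102°
θ_1 = β − ψ = -120.0015°
θ_3 = φ − θ_1 − θ_2 = 90.0011° (wrapped to (-180°,180°])

-120.002 90.000 90.001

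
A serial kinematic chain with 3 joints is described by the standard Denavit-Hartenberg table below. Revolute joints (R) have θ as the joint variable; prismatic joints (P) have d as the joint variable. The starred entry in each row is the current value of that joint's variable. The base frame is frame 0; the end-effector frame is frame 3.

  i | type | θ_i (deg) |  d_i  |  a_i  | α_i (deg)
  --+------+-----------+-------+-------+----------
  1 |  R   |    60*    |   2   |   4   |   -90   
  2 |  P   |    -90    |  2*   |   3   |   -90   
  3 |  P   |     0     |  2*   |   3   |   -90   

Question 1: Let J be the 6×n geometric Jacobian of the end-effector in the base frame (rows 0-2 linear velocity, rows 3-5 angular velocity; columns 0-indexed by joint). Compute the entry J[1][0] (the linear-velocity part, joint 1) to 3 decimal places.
axis z_0 = ẑ; lever o_n−o_0 = (1.2679,6.1962,8.0000)
cross product → J_v[:, 0] = (-6.1962,1.2679,0.0000)
J_ω[:, 0] = z_0
entry J[1][0] = 1.2679

1.268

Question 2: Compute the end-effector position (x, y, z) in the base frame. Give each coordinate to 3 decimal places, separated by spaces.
1.268 6.196 8.000

after link 1: o_1 = (2.0000, 3.4641, 2.0000)
after link 2: o_2 = (0.2679, 4.4641, 5.0000)
after link 3: o_3 = (1.2679, 6.1962, 8.0000)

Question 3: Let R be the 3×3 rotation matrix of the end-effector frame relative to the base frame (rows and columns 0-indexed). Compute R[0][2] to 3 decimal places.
0.866

End-effector z-axis (col 2 of R) = (0.8660,-0.5000,-0.0000)
R[0][2] = 0.8660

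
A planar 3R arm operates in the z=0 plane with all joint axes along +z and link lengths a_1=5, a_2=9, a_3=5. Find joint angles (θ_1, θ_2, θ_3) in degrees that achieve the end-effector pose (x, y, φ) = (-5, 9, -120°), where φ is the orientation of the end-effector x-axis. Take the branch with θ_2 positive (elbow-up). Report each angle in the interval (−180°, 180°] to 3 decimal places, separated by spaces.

wrist centre = target − a_3·(cos φ, sin φ) = (-2.5000, 13.3301)
cos θ_2 = (183.9423−5²−9²)/(2·5·9) = 0.8660; θ_2 = 30.0000° (elbow-up)
β = atan2(13.3301,-2.5000) = 100.6222°; ψ = atan2(4.5000,12.7942) = 19.3778°
θ_1 = β − ψ = 81.2443°
θ_3 = φ − θ_1 − θ_2 = 128.7557° (wrapped to (-180°,180°])

81.244 30.000 128.756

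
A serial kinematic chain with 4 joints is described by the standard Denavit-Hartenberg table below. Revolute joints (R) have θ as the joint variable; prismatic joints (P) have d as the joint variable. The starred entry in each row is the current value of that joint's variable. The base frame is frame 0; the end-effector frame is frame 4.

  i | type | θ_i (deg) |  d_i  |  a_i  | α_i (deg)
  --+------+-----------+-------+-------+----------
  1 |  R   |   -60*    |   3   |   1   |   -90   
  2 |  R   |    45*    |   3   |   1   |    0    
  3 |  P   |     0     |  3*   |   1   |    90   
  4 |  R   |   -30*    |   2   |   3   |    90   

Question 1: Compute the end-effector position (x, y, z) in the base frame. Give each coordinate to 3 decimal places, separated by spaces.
after link 1: o_1 = (0.5000, -0.8660, 3.0000)
after link 2: o_2 = (3.4516, 0.0216, 2.2929)
after link 3: o_3 = (6.4033, 0.9092, 1.5858)
after link 4: o_4 = (6.7299, -2.6565, 1.1629)

6.730 -2.657 1.163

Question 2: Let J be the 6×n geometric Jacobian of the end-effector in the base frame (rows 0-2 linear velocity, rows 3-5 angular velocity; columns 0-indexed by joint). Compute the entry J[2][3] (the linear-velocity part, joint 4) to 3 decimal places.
axis z_3 = (0.3536,-0.6124,0.7071); lever o_n−o_3 = (0.3266,-3.5657,-0.4229)
cross product → J_v[:, 3] = (2.7803,0.3805,-1.0607)
J_ω[:, 3] = z_3
entry J[2][3] = -1.0607

-1.061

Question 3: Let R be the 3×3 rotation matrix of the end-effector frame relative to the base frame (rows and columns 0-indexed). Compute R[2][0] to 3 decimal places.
End-effector x-axis (col 0 of R) = (-0.1268,-0.7803,-0.6124)
R[2][0] = -0.6124

-0.612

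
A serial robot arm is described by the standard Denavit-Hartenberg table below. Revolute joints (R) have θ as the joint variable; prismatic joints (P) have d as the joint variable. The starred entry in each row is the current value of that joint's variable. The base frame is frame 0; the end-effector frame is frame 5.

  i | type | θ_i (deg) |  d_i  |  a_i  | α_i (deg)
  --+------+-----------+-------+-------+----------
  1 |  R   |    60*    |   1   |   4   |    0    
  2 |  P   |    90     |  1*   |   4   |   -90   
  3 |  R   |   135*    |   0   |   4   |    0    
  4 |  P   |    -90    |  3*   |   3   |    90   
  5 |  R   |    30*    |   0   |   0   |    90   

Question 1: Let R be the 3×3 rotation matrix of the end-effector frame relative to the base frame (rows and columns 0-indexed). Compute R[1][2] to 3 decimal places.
End-effector z-axis (col 2 of R) = (0.1268,0.9268,-0.3536)
R[1][2] = 0.9268

0.927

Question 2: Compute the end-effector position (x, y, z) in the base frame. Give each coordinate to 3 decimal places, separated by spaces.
-2.352 2.512 -2.950

after link 1: o_1 = (2.0000, 3.4641, 1.0000)
after link 2: o_2 = (-1.4641, 5.4641, 2.0000)
after link 3: o_3 = (0.9854, 4.0499, -0.8284)
after link 4: o_4 = (-2.3517, 2.5125, -2.9497)
after link 5: o_5 = (-2.3517, 2.5125, -2.9497)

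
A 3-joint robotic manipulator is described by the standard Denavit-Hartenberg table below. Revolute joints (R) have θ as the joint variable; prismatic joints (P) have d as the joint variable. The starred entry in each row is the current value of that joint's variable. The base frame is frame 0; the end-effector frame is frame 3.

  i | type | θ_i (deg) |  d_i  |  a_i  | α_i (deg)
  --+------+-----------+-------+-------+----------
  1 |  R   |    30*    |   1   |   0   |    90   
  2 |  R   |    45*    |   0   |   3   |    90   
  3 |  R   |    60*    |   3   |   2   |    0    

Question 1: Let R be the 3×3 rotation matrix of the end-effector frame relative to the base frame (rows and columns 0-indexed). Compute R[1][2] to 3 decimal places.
End-effector z-axis (col 2 of R) = (0.6124,0.3536,-0.7071)
R[1][2] = 0.3536

0.354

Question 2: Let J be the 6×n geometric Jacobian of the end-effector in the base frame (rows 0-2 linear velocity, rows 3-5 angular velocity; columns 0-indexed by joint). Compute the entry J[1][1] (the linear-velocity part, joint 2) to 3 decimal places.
-0.354

axis z_1 = (0.5000,-0.8660,0.0000); lever o_n−o_1 = (5.1526,0.9749,0.7071)
cross product → J_v[:, 1] = (-0.6124,-0.3536,4.9497)
J_ω[:, 1] = z_1
entry J[1][1] = -0.3536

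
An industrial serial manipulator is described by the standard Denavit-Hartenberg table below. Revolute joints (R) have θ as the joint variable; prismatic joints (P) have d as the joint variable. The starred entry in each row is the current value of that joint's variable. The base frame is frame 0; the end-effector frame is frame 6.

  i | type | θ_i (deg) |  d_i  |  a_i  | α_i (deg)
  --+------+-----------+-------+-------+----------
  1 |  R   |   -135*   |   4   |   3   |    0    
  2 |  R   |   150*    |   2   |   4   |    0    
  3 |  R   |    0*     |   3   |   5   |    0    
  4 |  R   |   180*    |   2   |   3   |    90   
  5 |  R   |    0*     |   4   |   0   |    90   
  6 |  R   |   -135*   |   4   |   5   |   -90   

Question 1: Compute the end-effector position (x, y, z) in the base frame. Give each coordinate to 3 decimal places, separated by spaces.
6.969 0.795 7.000

after link 1: o_1 = (-2.1213, -2.1213, 4.0000)
after link 2: o_2 = (1.7424, -1.0860, 6.0000)
after link 3: o_3 = (6.5720, 0.2081, 9.0000)
after link 4: o_4 = (3.6742, -0.5684, 11.0000)
after link 5: o_5 = (2.6390, 3.2953, 11.0000)
after link 6: o_6 = (6.9691, 0.7953, 7.0000)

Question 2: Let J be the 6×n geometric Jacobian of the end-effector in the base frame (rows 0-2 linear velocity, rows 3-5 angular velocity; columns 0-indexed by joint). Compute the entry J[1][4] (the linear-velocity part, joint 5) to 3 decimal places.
axis z_4 = (-0.2588,0.9659,0.0000); lever o_n−o_4 = (3.2949,1.3637,-4.0000)
cross product → J_v[:, 4] = (-3.8637,-1.0353,-3.5355)
J_ω[:, 4] = z_4
entry J[1][4] = -1.0353

-1.035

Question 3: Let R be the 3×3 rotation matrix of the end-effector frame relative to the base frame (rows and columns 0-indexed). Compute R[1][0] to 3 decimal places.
-0.500

End-effector x-axis (col 0 of R) = (0.8660,-0.5000,-0.0000)
R[1][0] = -0.5000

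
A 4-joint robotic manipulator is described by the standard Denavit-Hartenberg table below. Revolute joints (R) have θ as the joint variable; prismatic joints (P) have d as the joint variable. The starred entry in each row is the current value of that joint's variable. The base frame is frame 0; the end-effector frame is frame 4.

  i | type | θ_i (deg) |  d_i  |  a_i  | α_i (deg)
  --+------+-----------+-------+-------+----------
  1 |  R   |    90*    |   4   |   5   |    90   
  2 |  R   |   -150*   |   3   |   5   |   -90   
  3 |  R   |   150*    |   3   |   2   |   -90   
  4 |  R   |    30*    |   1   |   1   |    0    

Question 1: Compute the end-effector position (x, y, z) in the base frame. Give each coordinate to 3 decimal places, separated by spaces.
2.433 4.502 0.826

after link 1: o_1 = (0.0000, 5.0000, 4.0000)
after link 2: o_2 = (3.0000, 0.6699, 1.5000)
after link 3: o_3 = (2.0000, 3.6699, -0.2321)
after link 4: o_4 = (2.4330, 4.5024, 0.8260)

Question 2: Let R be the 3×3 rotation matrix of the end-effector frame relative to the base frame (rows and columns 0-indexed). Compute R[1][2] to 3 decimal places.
0.433

End-effector z-axis (col 2 of R) = (0.8660,0.4330,0.2500)
R[1][2] = 0.4330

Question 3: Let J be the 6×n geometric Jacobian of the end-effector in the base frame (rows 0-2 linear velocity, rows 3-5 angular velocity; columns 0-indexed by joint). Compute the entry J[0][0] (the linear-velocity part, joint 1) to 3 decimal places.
-4.502

axis z_0 = ẑ; lever o_n−o_0 = (2.4330,4.5024,0.8260)
cross product → J_v[:, 0] = (-4.5024,2.4330,0.0000)
J_ω[:, 0] = z_0
entry J[0][0] = -4.5024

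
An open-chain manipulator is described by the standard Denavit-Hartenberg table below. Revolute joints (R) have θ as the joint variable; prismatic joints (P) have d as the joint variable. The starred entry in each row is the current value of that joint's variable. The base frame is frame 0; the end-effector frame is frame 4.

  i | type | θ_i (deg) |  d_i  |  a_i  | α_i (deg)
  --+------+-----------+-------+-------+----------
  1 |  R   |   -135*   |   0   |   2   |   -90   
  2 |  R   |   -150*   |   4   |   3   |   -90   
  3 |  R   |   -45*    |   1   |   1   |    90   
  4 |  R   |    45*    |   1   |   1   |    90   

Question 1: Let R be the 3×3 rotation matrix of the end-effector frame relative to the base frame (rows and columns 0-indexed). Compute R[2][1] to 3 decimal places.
-0.354

End-effector y-axis (col 1 of R) = (0.0670,-0.9330,-0.3536)
R[2][1] = -0.3536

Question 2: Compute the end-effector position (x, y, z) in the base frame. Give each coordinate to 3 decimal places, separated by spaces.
4.308 -4.056 3.228

after link 1: o_1 = (-1.4142, -1.4142, 0.0000)
after link 2: o_2 = (3.2513, -2.4055, 1.5000)
after link 3: o_3 = (3.8308, -2.8261, 2.7196)
after link 4: o_4 = (4.3075, -4.0564, 3.2284)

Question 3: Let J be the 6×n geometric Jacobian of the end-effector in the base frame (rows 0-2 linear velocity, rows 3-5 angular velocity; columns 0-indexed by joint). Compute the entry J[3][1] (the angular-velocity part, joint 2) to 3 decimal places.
0.707

axis z_1 = (0.7071,-0.7071,0.0000); lever o_n−o_1 = (5.7217,-2.6422,3.2284)
cross product → J_v[:, 1] = (-2.2828,-2.2828,2.1775)
J_ω[:, 1] = z_1
entry J[3][1] = 0.7071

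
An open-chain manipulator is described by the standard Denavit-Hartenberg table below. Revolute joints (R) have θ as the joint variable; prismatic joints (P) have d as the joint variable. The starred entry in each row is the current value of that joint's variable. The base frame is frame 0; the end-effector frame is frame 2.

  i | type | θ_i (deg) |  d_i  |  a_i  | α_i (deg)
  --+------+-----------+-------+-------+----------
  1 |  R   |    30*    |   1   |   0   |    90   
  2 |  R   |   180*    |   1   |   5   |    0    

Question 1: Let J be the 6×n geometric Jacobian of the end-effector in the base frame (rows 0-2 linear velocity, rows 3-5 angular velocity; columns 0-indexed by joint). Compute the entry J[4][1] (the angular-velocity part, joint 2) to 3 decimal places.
-0.866

axis z_1 = (0.5000,-0.8660,0.0000); lever o_n−o_1 = (-3.8301,-3.3660,0.0000)
cross product → J_v[:, 1] = (-0.0000,-0.0000,-5.0000)
J_ω[:, 1] = z_1
entry J[4][1] = -0.8660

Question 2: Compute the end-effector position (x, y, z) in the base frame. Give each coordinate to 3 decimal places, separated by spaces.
after link 1: o_1 = (0.0000, 0.0000, 1.0000)
after link 2: o_2 = (-3.8301, -3.3660, 1.0000)

-3.830 -3.366 1.000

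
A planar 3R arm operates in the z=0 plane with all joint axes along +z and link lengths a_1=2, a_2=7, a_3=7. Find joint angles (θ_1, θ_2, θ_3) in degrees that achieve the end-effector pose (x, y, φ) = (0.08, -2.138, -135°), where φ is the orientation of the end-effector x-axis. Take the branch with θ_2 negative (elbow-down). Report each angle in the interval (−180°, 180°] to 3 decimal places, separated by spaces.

wrist centre = target − a_3·(cos φ, sin φ) = (5.0297, 2.8117)
cos θ_2 = (33.2043−2²−7²)/(2·2·7) = -0.7070; θ_2 = -134.9905° (elbow-down)
β = atan2(2.8117,5.0297) = 29.2062°; ψ = atan2(-4.9506,-2.9489) = -120.7812°
θ_1 = β − ψ = 149.9874°
θ_3 = φ − θ_1 − θ_2 = -149.9969° (wrapped to (-180°,180°])

149.987 -134.991 -149.997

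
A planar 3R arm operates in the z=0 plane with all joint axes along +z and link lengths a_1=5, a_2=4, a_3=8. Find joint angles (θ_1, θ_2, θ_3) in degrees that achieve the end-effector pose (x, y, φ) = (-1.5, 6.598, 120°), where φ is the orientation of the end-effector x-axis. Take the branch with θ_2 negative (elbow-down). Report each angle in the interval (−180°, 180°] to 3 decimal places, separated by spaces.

wrist centre = target − a_3·(cos φ, sin φ) = (2.5000, -0.3302)
cos θ_2 = (6.3590−5²−4²)/(2·5·4) = -0.8660; θ_2 = -149.9999° (elbow-down)
β = atan2(-0.3302,2.5000) = -7.5241°; ψ = atan2(-2.0000,1.5359) = -52.4776°
θ_1 = β − ψ = 44.9535°
θ_3 = φ − θ_1 − θ_2 = -134.9536° (wrapped to (-180°,180°])

44.953 -150.000 -134.954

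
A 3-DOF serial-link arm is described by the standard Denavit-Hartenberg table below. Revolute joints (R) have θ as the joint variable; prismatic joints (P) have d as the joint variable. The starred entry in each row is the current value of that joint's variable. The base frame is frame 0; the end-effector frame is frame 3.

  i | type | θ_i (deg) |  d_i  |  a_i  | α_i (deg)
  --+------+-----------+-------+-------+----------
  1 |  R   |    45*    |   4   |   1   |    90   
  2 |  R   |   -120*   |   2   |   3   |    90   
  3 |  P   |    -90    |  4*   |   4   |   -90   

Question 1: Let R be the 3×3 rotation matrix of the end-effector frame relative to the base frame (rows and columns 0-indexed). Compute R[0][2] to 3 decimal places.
-0.354

End-effector z-axis (col 2 of R) = (-0.3536,-0.3536,-0.8660)
R[0][2] = -0.3536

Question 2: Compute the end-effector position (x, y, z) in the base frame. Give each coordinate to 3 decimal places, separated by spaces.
after link 1: o_1 = (0.7071, 0.7071, 4.0000)
after link 2: o_2 = (1.0607, -1.7678, 1.4019)
after link 3: o_3 = (-4.2173, -1.3888, 3.4019)

-4.217 -1.389 3.402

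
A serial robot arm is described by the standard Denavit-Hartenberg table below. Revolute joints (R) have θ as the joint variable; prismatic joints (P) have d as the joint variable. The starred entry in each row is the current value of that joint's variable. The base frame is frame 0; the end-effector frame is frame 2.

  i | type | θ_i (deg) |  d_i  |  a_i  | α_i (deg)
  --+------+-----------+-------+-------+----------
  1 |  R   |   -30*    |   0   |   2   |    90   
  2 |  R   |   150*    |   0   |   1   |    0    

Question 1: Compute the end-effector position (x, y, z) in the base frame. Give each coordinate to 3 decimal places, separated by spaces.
after link 1: o_1 = (1.7321, -1.0000, 0.0000)
after link 2: o_2 = (0.9821, -0.5670, 0.5000)

0.982 -0.567 0.500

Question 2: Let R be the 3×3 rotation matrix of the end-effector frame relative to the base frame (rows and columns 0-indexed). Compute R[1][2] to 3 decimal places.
-0.866

End-effector z-axis (col 2 of R) = (-0.5000,-0.8660,0.0000)
R[1][2] = -0.8660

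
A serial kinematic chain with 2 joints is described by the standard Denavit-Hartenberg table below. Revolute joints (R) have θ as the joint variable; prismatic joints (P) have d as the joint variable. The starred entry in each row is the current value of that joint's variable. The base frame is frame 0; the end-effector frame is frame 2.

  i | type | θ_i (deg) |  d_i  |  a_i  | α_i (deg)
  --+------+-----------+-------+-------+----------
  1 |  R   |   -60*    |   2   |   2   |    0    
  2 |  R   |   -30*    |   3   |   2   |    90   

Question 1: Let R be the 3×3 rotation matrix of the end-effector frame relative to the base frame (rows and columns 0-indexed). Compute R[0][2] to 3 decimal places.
-1.000

End-effector z-axis (col 2 of R) = (-1.0000,-0.0000,0.0000)
R[0][2] = -1.0000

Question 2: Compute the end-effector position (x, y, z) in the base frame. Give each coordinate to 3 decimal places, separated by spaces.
1.000 -3.732 5.000

after link 1: o_1 = (1.0000, -1.7321, 2.0000)
after link 2: o_2 = (1.0000, -3.7321, 5.0000)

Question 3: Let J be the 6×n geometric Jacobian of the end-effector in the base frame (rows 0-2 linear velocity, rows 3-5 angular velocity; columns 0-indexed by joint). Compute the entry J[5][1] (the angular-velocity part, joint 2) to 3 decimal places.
1.000

axis z_1 = (0.0000,0.0000,1.0000); lever o_n−o_1 = (0.0000,-2.0000,3.0000)
cross product → J_v[:, 1] = (2.0000,0.0000,-0.0000)
J_ω[:, 1] = z_1
entry J[5][1] = 1.0000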